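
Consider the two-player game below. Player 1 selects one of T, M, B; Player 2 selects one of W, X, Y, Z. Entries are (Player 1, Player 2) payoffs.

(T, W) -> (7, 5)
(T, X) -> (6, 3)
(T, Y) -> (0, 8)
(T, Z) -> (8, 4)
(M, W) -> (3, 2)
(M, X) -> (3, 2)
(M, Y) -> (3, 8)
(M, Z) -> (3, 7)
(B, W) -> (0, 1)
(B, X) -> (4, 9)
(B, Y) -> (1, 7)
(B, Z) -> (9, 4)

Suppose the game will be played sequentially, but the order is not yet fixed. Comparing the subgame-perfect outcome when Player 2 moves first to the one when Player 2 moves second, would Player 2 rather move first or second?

If Player 1 leads: Player 2's best replies are T→Y, M→Y, B→X; Player 1's induced payoffs 0, 3, 4; outcome (B, X), payoffs (4, 9).
If Player 2 leads: Player 1's best replies are W→T, X→T, Y→M, Z→B; Player 2's induced payoffs 5, 3, 8, 4; outcome (M, Y), payoffs (3, 8).
Player 2 gets 8 moving first and 9 moving second, so Player 2 prefers to move second.

second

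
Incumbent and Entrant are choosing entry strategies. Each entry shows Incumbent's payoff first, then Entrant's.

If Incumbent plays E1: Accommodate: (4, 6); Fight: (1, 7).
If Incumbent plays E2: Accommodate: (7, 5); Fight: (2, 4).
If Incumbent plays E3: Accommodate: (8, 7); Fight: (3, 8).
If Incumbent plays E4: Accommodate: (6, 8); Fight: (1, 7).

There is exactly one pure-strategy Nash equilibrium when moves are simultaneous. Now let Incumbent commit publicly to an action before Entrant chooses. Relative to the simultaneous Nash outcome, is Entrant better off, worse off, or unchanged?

worse off

Solve by backward induction (Incumbent leads).
- E1 → Entrant plays Fight (best of 6, 7); Incumbent gets 1.
- E2 → Entrant plays Accommodate (best of 5, 4); Incumbent gets 7.
- E3 → Entrant plays Fight (best of 7, 8); Incumbent gets 3.
- E4 → Entrant plays Accommodate (best of 8, 7); Incumbent gets 6.
Maximizing over 1, 7, 3, 6, Incumbent chooses E2. Subgame-perfect outcome: (E2, Accommodate) with payoffs (7, 5).
Now find the simultaneous Nash equilibrium.
Incumbent's best replies: Accommodate→E3; Fight→E3.
Entrant's best replies: E1→Fight; E2→Accommodate; E3→Fight; E4→Accommodate.
Only (E3, Fight) has each player best-responding; Nash payoffs (3, 8).
Entrant earns 5 sequentially versus 8 at the Nash outcome: worse off.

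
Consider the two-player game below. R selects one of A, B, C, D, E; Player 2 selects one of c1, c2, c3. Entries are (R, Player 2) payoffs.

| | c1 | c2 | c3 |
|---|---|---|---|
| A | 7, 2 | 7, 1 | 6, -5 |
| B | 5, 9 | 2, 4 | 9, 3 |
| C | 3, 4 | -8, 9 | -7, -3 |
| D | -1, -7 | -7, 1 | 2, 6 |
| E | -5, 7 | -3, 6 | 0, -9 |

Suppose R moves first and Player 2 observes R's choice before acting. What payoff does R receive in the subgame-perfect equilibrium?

7

Backward induction with R moving first.
- A: Player 2 compares 2, 1, -5 and picks c1; R would get 7.
- B: Player 2 compares 9, 4, 3 and picks c1; R would get 5.
- C: Player 2 compares 4, 9, -3 and picks c2; R would get -8.
- D: Player 2 compares -7, 1, 6 and picks c3; R would get 2.
- E: Player 2 compares 7, 6, -9 and picks c1; R would get -5.
Maximizing over 7, 5, -8, 2, -5, R chooses A. Subgame-perfect outcome: (A, c1) with payoffs (7, 2).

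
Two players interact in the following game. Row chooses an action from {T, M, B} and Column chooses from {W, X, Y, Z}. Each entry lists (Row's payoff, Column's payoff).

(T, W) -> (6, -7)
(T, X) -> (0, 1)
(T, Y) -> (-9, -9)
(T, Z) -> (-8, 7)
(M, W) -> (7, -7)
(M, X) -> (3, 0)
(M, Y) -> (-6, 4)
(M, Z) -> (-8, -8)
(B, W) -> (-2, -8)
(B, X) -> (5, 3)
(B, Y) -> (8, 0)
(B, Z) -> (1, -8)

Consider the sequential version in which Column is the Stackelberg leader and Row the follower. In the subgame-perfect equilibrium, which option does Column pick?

X

Solve by backward induction (Column leads).
- W → Row plays M (best of 6, 7, -2); Column gets -7.
- X → Row plays B (best of 0, 3, 5); Column gets 3.
- Y → Row plays B (best of -9, -6, 8); Column gets 0.
- Z → Row plays B (best of -8, -8, 1); Column gets -8.
Maximizing over -7, 3, 0, -8, Column chooses X. Subgame-perfect outcome: (B, X) with payoffs (5, 3).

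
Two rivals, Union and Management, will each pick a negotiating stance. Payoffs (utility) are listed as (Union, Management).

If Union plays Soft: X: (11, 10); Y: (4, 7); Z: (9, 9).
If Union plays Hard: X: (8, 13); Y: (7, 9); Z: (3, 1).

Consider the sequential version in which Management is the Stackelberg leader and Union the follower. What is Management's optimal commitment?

X

Backward induction with Management moving first.
- X → Union plays Soft (best of 11, 8); Management gets 10.
- Y → Union plays Hard (best of 4, 7); Management gets 9.
- Z → Union plays Soft (best of 9, 3); Management gets 9.
Among 10, 9, 9, the best is 10 at X. Subgame-perfect outcome: (Soft, X) with payoffs (11, 10).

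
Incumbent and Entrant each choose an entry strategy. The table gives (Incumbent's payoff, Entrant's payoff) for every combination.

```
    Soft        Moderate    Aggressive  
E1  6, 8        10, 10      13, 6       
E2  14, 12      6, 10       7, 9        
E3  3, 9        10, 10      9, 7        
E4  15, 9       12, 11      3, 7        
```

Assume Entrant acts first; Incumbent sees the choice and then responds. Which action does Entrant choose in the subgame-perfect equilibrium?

Moderate

Solve by backward induction (Entrant leads).
- Soft: Incumbent compares 6, 14, 3, 15 and picks E4; Entrant would get 9.
- Moderate: Incumbent compares 10, 6, 10, 12 and picks E4; Entrant would get 11.
- Aggressive: Incumbent compares 13, 7, 9, 3 and picks E1; Entrant would get 6.
Entrant's induced payoffs are 9, 11, 6, so Entrant commits to Moderate. Subgame-perfect outcome: (E4, Moderate) with payoffs (12, 11).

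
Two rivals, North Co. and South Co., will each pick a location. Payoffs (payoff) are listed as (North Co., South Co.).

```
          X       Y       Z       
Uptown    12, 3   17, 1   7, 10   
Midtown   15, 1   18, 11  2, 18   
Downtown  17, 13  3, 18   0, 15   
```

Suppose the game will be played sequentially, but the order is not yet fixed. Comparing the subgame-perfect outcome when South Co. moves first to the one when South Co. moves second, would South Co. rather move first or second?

first

If North Co. leads: South Co.'s best replies are Uptown→Z, Midtown→Z, Downtown→Y; North Co.'s induced payoffs 7, 2, 3; outcome (Uptown, Z), payoffs (7, 10).
If South Co. leads: North Co.'s best replies are X→Downtown, Y→Midtown, Z→Uptown; South Co.'s induced payoffs 13, 11, 10; outcome (Downtown, X), payoffs (17, 13).
South Co. gets 13 moving first and 10 moving second, so South Co. prefers to move first.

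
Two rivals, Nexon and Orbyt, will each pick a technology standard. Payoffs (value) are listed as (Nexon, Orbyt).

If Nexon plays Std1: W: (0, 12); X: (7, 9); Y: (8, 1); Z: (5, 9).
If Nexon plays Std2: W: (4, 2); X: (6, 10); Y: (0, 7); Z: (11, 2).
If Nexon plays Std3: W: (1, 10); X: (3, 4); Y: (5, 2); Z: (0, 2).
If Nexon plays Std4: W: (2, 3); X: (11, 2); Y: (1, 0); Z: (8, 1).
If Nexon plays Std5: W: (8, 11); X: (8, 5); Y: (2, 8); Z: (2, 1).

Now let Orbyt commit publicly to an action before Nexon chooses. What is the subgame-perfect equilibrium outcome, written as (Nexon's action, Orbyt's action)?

Nexon best-responds to each possible Orbyt move:
- W: Nexon compares 0, 4, 1, 2, 8 and picks Std5; Orbyt would get 11.
- X: Nexon compares 7, 6, 3, 11, 8 and picks Std4; Orbyt would get 2.
- Y: Nexon compares 8, 0, 5, 1, 2 and picks Std1; Orbyt would get 1.
- Z: Nexon compares 5, 11, 0, 8, 2 and picks Std2; Orbyt would get 2.
Maximizing over 11, 2, 1, 2, Orbyt chooses W. Subgame-perfect outcome: (Std5, W) with payoffs (8, 11).

(Std5, W)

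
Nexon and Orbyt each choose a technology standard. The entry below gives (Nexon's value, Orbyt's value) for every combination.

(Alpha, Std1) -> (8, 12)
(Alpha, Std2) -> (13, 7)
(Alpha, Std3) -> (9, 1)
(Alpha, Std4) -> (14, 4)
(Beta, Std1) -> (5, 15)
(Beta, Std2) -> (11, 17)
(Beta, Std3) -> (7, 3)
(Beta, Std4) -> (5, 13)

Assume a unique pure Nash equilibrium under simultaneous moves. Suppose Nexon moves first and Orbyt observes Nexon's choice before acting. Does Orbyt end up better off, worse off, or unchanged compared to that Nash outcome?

better off

Solve by backward induction (Nexon leads).
- Alpha → Orbyt plays Std1 (best of 12, 7, 1, 4); Nexon gets 8.
- Beta → Orbyt plays Std2 (best of 15, 17, 3, 13); Nexon gets 11.
Maximizing over 8, 11, Nexon chooses Beta. Subgame-perfect outcome: (Beta, Std2) with payoffs (11, 17).
Under simultaneous play:
Nexon's best replies: Std1→Alpha; Std2→Alpha; Std3→Alpha; Std4→Alpha.
Orbyt's best replies: Alpha→Std1; Beta→Std2.
Only (Alpha, Std1) has each player best-responding; Nash payoffs (8, 12).
Orbyt earns 17 sequentially versus 12 at the Nash outcome: better off.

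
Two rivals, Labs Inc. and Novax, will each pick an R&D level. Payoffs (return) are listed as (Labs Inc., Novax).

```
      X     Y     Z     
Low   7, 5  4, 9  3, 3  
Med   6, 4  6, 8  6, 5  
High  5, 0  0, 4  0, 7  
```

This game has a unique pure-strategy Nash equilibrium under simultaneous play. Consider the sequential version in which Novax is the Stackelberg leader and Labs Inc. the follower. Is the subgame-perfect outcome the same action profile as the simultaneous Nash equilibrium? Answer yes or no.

yes

Solve by backward induction (Novax leads).
- X: Labs Inc. compares 7, 6, 5 and picks Low; Novax would get 5.
- Y: Labs Inc. compares 4, 6, 0 and picks Med; Novax would get 8.
- Z: Labs Inc. compares 3, 6, 0 and picks Med; Novax would get 5.
Maximizing over 5, 8, 5, Novax chooses Y. Subgame-perfect outcome: (Med, Y) with payoffs (6, 8).
Now find the simultaneous Nash equilibrium.
Labs Inc.'s best replies: X→Low; Y→Med; Z→Med.
Novax's best replies: Low→Y; Med→Y; High→Z.
The unique mutual best reply is (Med, Y), giving (6, 8).
Sequential outcome (Med, Y) coincides with the Nash profile (Med, Y).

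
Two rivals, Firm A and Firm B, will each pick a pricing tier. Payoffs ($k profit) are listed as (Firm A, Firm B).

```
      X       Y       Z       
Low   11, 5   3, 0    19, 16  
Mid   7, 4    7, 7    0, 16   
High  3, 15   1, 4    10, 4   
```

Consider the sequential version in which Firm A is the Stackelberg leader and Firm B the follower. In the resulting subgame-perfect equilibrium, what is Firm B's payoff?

16

Work backward from Firm B's decision.
- Low: BR = Z, leader payoff 19.
- Mid: BR = Z, leader payoff 0.
- High: BR = X, leader payoff 3.
Among 19, 0, 3, the best is 19 at Low. Subgame-perfect outcome: (Low, Z) with payoffs (19, 16).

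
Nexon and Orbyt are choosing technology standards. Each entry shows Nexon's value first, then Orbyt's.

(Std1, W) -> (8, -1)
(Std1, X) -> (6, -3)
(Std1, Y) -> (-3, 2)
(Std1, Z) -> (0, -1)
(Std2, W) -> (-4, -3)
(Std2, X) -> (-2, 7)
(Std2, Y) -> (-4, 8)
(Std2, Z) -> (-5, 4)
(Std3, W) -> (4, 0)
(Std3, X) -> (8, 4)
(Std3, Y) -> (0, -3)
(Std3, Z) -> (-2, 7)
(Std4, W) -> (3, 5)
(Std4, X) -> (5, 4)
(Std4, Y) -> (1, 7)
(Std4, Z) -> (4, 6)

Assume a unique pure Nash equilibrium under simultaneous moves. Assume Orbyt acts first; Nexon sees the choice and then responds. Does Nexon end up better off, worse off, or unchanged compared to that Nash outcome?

Work backward from Nexon's decision.
- W → Nexon plays Std1 (best of 8, -4, 4, 3); Orbyt gets -1.
- X → Nexon plays Std3 (best of 6, -2, 8, 5); Orbyt gets 4.
- Y → Nexon plays Std4 (best of -3, -4, 0, 1); Orbyt gets 7.
- Z → Nexon plays Std4 (best of 0, -5, -2, 4); Orbyt gets 6.
Orbyt's induced payoffs are -1, 4, 7, 6, so Orbyt commits to Y. Subgame-perfect outcome: (Std4, Y) with payoffs (1, 7).
For the simultaneous game, intersect best replies.
Nexon's best replies: W→Std1; X→Std3; Y→Std4; Z→Std4.
Orbyt's best replies: Std1→Y; Std2→Y; Std3→Z; Std4→Y.
Only (Std4, Y) has each player best-responding; Nash payoffs (1, 7).
Nexon earns 1 sequentially versus 1 at the Nash outcome: unchanged.

unchanged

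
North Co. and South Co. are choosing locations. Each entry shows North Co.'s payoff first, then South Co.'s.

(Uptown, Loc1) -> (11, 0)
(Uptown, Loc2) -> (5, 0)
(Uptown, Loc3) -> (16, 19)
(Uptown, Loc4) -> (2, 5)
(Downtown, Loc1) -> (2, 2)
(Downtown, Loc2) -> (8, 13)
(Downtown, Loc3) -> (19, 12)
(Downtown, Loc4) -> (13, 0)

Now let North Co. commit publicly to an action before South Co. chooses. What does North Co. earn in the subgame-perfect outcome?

16

Solve by backward induction (North Co. leads).
- Uptown → South Co. plays Loc3 (best of 0, 0, 19, 5); North Co. gets 16.
- Downtown → South Co. plays Loc2 (best of 2, 13, 12, 0); North Co. gets 8.
North Co.'s induced payoffs are 16, 8, so North Co. commits to Uptown. Subgame-perfect outcome: (Uptown, Loc3) with payoffs (16, 19).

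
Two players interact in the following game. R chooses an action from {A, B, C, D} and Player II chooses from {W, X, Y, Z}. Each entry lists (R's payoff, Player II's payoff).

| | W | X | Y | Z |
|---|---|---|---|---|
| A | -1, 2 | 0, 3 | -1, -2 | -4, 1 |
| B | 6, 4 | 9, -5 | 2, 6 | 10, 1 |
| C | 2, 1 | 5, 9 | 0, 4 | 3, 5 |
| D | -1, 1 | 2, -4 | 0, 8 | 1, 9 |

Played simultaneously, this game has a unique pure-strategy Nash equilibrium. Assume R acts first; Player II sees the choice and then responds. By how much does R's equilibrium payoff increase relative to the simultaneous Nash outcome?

3

Solve by backward induction (R leads).
- A → Player II plays X (best of 2, 3, -2, 1); R gets 0.
- B → Player II plays Y (best of 4, -5, 6, 1); R gets 2.
- C → Player II plays X (best of 1, 9, 4, 5); R gets 5.
- D → Player II plays Z (best of 1, -4, 8, 9); R gets 1.
R's induced payoffs are 0, 2, 5, 1, so R commits to C. Subgame-perfect outcome: (C, X) with payoffs (5, 9).
Now find the simultaneous Nash equilibrium.
R's best replies: W→B; X→B; Y→B; Z→B.
Player II's best replies: A→X; B→Y; C→X; D→Z.
Only (B, Y) has each player best-responding; Nash payoffs (2, 6).
R's commitment gain: 5 − 2 = 3.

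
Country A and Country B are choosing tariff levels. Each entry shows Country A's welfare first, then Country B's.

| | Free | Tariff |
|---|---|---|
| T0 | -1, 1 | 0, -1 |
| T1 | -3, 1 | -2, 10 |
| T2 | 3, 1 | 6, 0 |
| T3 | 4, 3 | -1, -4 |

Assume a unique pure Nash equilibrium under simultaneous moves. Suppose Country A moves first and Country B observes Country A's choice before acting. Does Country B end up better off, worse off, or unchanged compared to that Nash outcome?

unchanged

Solve by backward induction (Country A leads).
- T0: Country B compares 1, -1 and picks Free; Country A would get -1.
- T1: Country B compares 1, 10 and picks Tariff; Country A would get -2.
- T2: Country B compares 1, 0 and picks Free; Country A would get 3.
- T3: Country B compares 3, -4 and picks Free; Country A would get 4.
Maximizing over -1, -2, 3, 4, Country A chooses T3. Subgame-perfect outcome: (T3, Free) with payoffs (4, 3).
For the simultaneous game, intersect best replies.
Country A's best replies: Free→T3; Tariff→T2.
Country B's best replies: T0→Free; T1→Tariff; T2→Free; T3→Free.
Only (T3, Free) has each player best-responding; Nash payoffs (4, 3).
Country B earns 3 sequentially versus 3 at the Nash outcome: unchanged.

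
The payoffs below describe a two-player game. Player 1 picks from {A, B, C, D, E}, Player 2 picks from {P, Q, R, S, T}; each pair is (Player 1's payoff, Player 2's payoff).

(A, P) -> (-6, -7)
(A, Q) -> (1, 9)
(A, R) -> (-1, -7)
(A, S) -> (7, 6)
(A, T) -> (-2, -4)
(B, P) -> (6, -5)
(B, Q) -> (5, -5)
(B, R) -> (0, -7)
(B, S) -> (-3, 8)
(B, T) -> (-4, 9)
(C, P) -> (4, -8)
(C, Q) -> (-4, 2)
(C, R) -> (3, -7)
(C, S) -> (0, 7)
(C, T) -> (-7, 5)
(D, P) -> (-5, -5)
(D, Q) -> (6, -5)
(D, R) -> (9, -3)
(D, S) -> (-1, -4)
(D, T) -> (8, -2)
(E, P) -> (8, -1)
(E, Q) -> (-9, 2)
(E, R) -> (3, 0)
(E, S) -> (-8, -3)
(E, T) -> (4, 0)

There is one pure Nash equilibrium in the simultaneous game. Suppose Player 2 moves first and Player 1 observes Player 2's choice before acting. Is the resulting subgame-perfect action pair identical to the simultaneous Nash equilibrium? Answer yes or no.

Solve by backward induction (Player 2 leads).
- P: Player 1 compares -6, 6, 4, -5, 8 and picks E; Player 2 would get -1.
- Q: Player 1 compares 1, 5, -4, 6, -9 and picks D; Player 2 would get -5.
- R: Player 1 compares -1, 0, 3, 9, 3 and picks D; Player 2 would get -3.
- S: Player 1 compares 7, -3, 0, -1, -8 and picks A; Player 2 would get 6.
- T: Player 1 compares -2, -4, -7, 8, 4 and picks D; Player 2 would get -2.
Among -1, -5, -3, 6, -2, the best is 6 at S. Subgame-perfect outcome: (A, S) with payoffs (7, 6).
For the simultaneous game, intersect best replies.
Player 1's best replies: P→E; Q→D; R→D; S→A; T→D.
Player 2's best replies: A→Q; B→T; C→S; D→T; E→Q.
Only (D, T) has each player best-responding; Nash payoffs (8, -2).
Sequential outcome (A, S) differs from the Nash profile (D, T).

no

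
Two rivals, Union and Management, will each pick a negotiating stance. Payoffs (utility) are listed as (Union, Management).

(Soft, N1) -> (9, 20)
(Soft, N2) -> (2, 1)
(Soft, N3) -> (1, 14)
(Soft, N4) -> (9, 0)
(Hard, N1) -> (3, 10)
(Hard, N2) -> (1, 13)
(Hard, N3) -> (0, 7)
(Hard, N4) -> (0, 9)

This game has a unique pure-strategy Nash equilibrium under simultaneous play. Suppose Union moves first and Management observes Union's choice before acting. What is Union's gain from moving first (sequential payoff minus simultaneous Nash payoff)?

Work backward from Management's decision.
- Soft: BR = N1, leader payoff 9.
- Hard: BR = N2, leader payoff 1.
Among 9, 1, the best is 9 at Soft. Subgame-perfect outcome: (Soft, N1) with payoffs (9, 20).
Under simultaneous play:
Union's best replies: N1→Soft; N2→Soft; N3→Soft; N4→Soft.
Management's best replies: Soft→N1; Hard→N2.
The unique mutual best reply is (Soft, N1), giving (9, 20).
Union's commitment gain: 9 − 9 = 0.

0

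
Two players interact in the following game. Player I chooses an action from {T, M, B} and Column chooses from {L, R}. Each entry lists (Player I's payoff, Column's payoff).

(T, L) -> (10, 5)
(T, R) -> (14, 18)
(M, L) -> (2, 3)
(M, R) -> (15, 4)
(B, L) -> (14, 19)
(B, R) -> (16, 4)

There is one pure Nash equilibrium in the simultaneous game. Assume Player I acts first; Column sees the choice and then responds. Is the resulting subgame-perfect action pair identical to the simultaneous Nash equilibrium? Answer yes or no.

no

Work backward from Column's decision.
- T: BR = R, leader payoff 14.
- M: BR = R, leader payoff 15.
- B: BR = L, leader payoff 14.
Maximizing over 14, 15, 14, Player I chooses M. Subgame-perfect outcome: (M, R) with payoffs (15, 4).
Now find the simultaneous Nash equilibrium.
Player I's best replies: L→B; R→B.
Column's best replies: T→R; M→R; B→L.
The unique mutual best reply is (B, L), giving (14, 19).
Sequential outcome (M, R) differs from the Nash profile (B, L).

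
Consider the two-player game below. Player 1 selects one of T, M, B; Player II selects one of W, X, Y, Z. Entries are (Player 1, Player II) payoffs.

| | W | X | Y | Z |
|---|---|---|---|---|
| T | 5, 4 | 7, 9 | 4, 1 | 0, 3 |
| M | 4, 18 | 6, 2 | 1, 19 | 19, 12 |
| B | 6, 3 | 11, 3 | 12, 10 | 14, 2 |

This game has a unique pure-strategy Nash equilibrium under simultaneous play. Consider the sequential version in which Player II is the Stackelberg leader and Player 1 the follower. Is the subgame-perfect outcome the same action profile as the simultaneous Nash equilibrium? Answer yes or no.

Backward induction with Player II moving first.
- W: Player 1 compares 5, 4, 6 and picks B; Player II would get 3.
- X: Player 1 compares 7, 6, 11 and picks B; Player II would get 3.
- Y: Player 1 compares 4, 1, 12 and picks B; Player II would get 10.
- Z: Player 1 compares 0, 19, 14 and picks M; Player II would get 12.
Maximizing over 3, 3, 10, 12, Player II chooses Z. Subgame-perfect outcome: (M, Z) with payoffs (19, 12).
Under simultaneous play:
Player 1's best replies: W→B; X→B; Y→B; Z→M.
Player II's best replies: T→X; M→Y; B→Y.
The unique mutual best reply is (B, Y), giving (12, 10).
Sequential outcome (M, Z) differs from the Nash profile (B, Y).

no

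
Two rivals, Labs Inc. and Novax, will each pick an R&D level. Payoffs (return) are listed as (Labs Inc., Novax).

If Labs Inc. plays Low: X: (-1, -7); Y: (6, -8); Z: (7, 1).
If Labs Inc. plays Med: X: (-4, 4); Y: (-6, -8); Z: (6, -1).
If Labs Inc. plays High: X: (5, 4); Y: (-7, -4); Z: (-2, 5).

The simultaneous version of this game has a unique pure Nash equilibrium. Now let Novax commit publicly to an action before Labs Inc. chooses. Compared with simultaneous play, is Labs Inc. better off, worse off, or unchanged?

worse off

Labs Inc. best-responds to each possible Novax move:
- X: Labs Inc. compares -1, -4, 5 and picks High; Novax would get 4.
- Y: Labs Inc. compares 6, -6, -7 and picks Low; Novax would get -8.
- Z: Labs Inc. compares 7, 6, -2 and picks Low; Novax would get 1.
Maximizing over 4, -8, 1, Novax chooses X. Subgame-perfect outcome: (High, X) with payoffs (5, 4).
Under simultaneous play:
Labs Inc.'s best replies: X→High; Y→Low; Z→Low.
Novax's best replies: Low→Z; Med→X; High→Z.
The unique mutual best reply is (Low, Z), giving (7, 1).
Labs Inc. earns 5 sequentially versus 7 at the Nash outcome: worse off.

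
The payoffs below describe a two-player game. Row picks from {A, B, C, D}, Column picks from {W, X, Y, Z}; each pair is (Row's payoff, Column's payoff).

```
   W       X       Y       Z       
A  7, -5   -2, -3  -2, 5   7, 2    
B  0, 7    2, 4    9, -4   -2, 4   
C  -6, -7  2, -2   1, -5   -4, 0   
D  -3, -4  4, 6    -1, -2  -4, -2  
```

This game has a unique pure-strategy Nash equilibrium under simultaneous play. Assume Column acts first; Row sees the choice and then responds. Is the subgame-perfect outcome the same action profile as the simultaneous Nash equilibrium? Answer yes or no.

Solve by backward induction (Column leads).
- W: Row compares 7, 0, -6, -3 and picks A; Column would get -5.
- X: Row compares -2, 2, 2, 4 and picks D; Column would get 6.
- Y: Row compares -2, 9, 1, -1 and picks B; Column would get -4.
- Z: Row compares 7, -2, -4, -4 and picks A; Column would get 2.
Column's induced payoffs are -5, 6, -4, 2, so Column commits to X. Subgame-perfect outcome: (D, X) with payoffs (4, 6).
For the simultaneous game, intersect best replies.
Row's best replies: W→A; X→D; Y→B; Z→A.
Column's best replies: A→Y; B→W; C→Z; D→X.
The unique mutual best reply is (D, X), giving (4, 6).
Sequential outcome (D, X) coincides with the Nash profile (D, X).

yes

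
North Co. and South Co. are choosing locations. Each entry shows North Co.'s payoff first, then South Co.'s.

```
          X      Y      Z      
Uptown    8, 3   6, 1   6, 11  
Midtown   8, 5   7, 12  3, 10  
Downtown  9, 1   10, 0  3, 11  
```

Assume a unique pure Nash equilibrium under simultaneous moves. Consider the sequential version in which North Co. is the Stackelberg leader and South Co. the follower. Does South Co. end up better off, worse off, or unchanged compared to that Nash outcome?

better off

Backward induction with North Co. moving first.
- Uptown: South Co. compares 3, 1, 11 and picks Z; North Co. would get 6.
- Midtown: South Co. compares 5, 12, 10 and picks Y; North Co. would get 7.
- Downtown: South Co. compares 1, 0, 11 and picks Z; North Co. would get 3.
Maximizing over 6, 7, 3, North Co. chooses Midtown. Subgame-perfect outcome: (Midtown, Y) with payoffs (7, 12).
Now find the simultaneous Nash equilibrium.
North Co.'s best replies: X→Downtown; Y→Downtown; Z→Uptown.
South Co.'s best replies: Uptown→Z; Midtown→Y; Downtown→Z.
The unique mutual best reply is (Uptown, Z), giving (6, 11).
South Co. earns 12 sequentially versus 11 at the Nash outcome: better off.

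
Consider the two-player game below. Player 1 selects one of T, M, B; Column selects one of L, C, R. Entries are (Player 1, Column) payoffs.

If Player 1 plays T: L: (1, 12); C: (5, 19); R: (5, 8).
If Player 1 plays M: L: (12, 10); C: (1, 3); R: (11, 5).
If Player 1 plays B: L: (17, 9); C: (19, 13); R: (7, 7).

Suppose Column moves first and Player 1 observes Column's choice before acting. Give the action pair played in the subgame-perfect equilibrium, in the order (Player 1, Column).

(B, C)

Backward induction with Column moving first.
- L → Player 1 plays B (best of 1, 12, 17); Column gets 9.
- C → Player 1 plays B (best of 5, 1, 19); Column gets 13.
- R → Player 1 plays M (best of 5, 11, 7); Column gets 5.
Among 9, 13, 5, the best is 13 at C. Subgame-perfect outcome: (B, C) with payoffs (19, 13).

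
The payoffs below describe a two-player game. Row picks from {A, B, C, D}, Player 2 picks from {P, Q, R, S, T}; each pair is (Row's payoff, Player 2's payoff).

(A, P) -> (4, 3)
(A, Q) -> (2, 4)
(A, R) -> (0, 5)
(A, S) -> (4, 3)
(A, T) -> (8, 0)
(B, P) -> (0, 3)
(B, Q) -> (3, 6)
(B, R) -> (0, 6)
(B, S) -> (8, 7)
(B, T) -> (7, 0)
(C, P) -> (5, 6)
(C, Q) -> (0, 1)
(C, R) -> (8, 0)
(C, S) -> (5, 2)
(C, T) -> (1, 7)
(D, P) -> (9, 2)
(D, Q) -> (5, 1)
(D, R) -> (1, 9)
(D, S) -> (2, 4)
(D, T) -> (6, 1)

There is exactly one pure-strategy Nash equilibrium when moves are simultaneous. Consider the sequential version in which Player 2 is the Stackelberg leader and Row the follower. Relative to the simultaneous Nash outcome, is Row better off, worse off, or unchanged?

unchanged

Backward induction with Player 2 moving first.
- P: BR = D, leader payoff 2.
- Q: BR = D, leader payoff 1.
- R: BR = C, leader payoff 0.
- S: BR = B, leader payoff 7.
- T: BR = A, leader payoff 0.
Maximizing over 2, 1, 0, 7, 0, Player 2 chooses S. Subgame-perfect outcome: (B, S) with payoffs (8, 7).
Now find the simultaneous Nash equilibrium.
Row's best replies: P→D; Q→D; R→C; S→B; T→A.
Player 2's best replies: A→R; B→S; C→T; D→R.
Only (B, S) has each player best-responding; Nash payoffs (8, 7).
Row earns 8 sequentially versus 8 at the Nash outcome: unchanged.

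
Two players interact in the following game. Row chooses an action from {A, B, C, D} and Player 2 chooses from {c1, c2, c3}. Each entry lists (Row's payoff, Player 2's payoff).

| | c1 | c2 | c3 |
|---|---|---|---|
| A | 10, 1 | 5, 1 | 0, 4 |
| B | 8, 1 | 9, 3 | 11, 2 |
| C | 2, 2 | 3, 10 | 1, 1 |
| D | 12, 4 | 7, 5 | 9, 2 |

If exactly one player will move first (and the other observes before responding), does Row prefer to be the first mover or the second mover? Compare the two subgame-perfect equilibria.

If Row leads: Player 2's best replies are A→c3, B→c2, C→c2, D→c2; Row's induced payoffs 0, 9, 3, 7; outcome (B, c2), payoffs (9, 3).
If Player 2 leads: Row's best replies are c1→D, c2→B, c3→B; Player 2's induced payoffs 4, 3, 2; outcome (D, c1), payoffs (12, 4).
Row gets 9 moving first and 12 moving second, so Row prefers to move second.

second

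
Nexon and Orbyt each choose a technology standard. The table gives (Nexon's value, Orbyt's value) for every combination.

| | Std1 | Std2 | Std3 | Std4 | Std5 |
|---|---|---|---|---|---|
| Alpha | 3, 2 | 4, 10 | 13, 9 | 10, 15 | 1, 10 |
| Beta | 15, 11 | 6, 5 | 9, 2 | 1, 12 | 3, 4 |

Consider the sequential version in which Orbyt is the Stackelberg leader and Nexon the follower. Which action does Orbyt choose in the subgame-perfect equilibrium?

Backward induction with Orbyt moving first.
- Std1: BR = Beta, leader payoff 11.
- Std2: BR = Beta, leader payoff 5.
- Std3: BR = Alpha, leader payoff 9.
- Std4: BR = Alpha, leader payoff 15.
- Std5: BR = Beta, leader payoff 4.
Orbyt's induced payoffs are 11, 5, 9, 15, 4, so Orbyt commits to Std4. Subgame-perfect outcome: (Alpha, Std4) with payoffs (10, 15).

Std4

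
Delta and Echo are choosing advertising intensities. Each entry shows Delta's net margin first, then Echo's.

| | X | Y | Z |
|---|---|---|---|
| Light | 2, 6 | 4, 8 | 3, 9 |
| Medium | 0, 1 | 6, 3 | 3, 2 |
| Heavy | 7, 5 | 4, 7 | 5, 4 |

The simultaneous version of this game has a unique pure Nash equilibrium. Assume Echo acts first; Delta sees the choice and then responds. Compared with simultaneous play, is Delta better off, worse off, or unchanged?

Backward induction with Echo moving first.
- X: BR = Heavy, leader payoff 5.
- Y: BR = Medium, leader payoff 3.
- Z: BR = Heavy, leader payoff 4.
Among 5, 3, 4, the best is 5 at X. Subgame-perfect outcome: (Heavy, X) with payoffs (7, 5).
Under simultaneous play:
Delta's best replies: X→Heavy; Y→Medium; Z→Heavy.
Echo's best replies: Light→Z; Medium→Y; Heavy→Y.
The unique mutual best reply is (Medium, Y), giving (6, 3).
Delta earns 7 sequentially versus 6 at the Nash outcome: better off.

better off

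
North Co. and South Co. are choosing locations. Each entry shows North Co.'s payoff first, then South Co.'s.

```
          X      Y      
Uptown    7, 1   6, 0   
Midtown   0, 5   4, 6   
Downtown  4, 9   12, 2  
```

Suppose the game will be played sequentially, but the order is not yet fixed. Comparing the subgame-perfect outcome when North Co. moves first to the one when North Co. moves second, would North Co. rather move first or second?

If North Co. leads: South Co.'s best replies are Uptown→X, Midtown→Y, Downtown→X; North Co.'s induced payoffs 7, 4, 4; outcome (Uptown, X), payoffs (7, 1).
If South Co. leads: North Co.'s best replies are X→Uptown, Y→Downtown; South Co.'s induced payoffs 1, 2; outcome (Downtown, Y), payoffs (12, 2).
North Co. gets 7 moving first and 12 moving second, so North Co. prefers to move second.

second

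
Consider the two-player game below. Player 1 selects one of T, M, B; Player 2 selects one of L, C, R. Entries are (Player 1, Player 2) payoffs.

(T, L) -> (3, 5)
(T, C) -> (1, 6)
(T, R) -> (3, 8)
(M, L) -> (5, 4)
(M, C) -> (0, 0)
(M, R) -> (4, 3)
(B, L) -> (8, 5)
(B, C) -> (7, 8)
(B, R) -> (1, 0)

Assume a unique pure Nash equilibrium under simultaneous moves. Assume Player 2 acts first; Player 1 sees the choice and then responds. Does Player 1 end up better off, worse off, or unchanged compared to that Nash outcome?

unchanged

Solve by backward induction (Player 2 leads).
- L → Player 1 plays B (best of 3, 5, 8); Player 2 gets 5.
- C → Player 1 plays B (best of 1, 0, 7); Player 2 gets 8.
- R → Player 1 plays M (best of 3, 4, 1); Player 2 gets 3.
Player 2's induced payoffs are 5, 8, 3, so Player 2 commits to C. Subgame-perfect outcome: (B, C) with payoffs (7, 8).
For the simultaneous game, intersect best replies.
Player 1's best replies: L→B; C→B; R→M.
Player 2's best replies: T→R; M→L; B→C.
The unique mutual best reply is (B, C), giving (7, 8).
Player 1 earns 7 sequentially versus 7 at the Nash outcome: unchanged.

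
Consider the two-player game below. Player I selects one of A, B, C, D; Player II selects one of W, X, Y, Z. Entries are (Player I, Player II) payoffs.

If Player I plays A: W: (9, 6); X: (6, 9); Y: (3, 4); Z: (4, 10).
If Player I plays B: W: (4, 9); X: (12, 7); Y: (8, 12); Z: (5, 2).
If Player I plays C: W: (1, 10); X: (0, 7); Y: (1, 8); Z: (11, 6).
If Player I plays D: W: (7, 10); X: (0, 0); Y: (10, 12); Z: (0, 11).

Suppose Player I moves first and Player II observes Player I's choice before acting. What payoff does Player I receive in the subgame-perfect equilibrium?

Player II best-responds to each possible Player I move:
- A → Player II plays Z (best of 6, 9, 4, 10); Player I gets 4.
- B → Player II plays Y (best of 9, 7, 12, 2); Player I gets 8.
- C → Player II plays W (best of 10, 7, 8, 6); Player I gets 1.
- D → Player II plays Y (best of 10, 0, 12, 11); Player I gets 10.
Player I's induced payoffs are 4, 8, 1, 10, so Player I commits to D. Subgame-perfect outcome: (D, Y) with payoffs (10, 12).

10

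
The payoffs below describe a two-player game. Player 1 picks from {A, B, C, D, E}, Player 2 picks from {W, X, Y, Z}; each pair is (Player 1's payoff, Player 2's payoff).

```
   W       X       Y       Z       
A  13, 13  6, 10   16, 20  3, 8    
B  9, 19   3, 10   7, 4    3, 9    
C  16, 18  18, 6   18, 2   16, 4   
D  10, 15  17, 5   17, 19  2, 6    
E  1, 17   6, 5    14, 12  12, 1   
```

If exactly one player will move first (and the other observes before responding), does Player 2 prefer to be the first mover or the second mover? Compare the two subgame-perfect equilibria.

If Player 1 leads: Player 2's best replies are A→Y, B→W, C→W, D→Y, E→W; Player 1's induced payoffs 16, 9, 16, 17, 1; outcome (D, Y), payoffs (17, 19).
If Player 2 leads: Player 1's best replies are W→C, X→C, Y→C, Z→C; Player 2's induced payoffs 18, 6, 2, 4; outcome (C, W), payoffs (16, 18).
Player 2 gets 18 moving first and 19 moving second, so Player 2 prefers to move second.

second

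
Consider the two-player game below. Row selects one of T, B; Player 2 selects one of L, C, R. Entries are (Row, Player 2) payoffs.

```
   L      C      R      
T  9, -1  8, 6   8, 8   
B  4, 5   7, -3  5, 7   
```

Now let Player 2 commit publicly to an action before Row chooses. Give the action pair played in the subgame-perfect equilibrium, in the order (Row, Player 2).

(T, R)

Solve by backward induction (Player 2 leads).
- L: BR = T, leader payoff -1.
- C: BR = T, leader payoff 6.
- R: BR = T, leader payoff 8.
Maximizing over -1, 6, 8, Player 2 chooses R. Subgame-perfect outcome: (T, R) with payoffs (8, 8).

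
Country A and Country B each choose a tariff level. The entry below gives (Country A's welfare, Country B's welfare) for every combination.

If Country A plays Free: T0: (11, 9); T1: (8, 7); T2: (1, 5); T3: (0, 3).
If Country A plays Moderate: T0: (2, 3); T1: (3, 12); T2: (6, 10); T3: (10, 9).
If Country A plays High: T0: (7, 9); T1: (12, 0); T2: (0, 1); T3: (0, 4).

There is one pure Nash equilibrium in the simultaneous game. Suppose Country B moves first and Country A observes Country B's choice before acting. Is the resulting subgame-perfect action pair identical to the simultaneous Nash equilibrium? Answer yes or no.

no

Country A best-responds to each possible Country B move:
- T0 → Country A plays Free (best of 11, 2, 7); Country B gets 9.
- T1 → Country A plays High (best of 8, 3, 12); Country B gets 0.
- T2 → Country A plays Moderate (best of 1, 6, 0); Country B gets 10.
- T3 → Country A plays Moderate (best of 0, 10, 0); Country B gets 9.
Maximizing over 9, 0, 10, 9, Country B chooses T2. Subgame-perfect outcome: (Moderate, T2) with payoffs (6, 10).
Under simultaneous play:
Country A's best replies: T0→Free; T1→High; T2→Moderate; T3→Moderate.
Country B's best replies: Free→T0; Moderate→T1; High→T0.
The unique mutual best reply is (Free, T0), giving (11, 9).
Sequential outcome (Moderate, T2) differs from the Nash profile (Free, T0).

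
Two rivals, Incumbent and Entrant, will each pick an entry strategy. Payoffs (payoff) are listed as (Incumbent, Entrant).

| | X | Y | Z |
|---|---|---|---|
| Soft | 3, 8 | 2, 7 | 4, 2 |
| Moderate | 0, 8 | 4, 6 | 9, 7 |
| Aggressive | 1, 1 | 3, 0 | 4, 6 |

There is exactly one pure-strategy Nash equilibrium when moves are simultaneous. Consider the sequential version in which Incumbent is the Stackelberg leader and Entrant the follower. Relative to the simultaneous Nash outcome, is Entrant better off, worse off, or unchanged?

Solve by backward induction (Incumbent leads).
- Soft: Entrant compares 8, 7, 2 and picks X; Incumbent would get 3.
- Moderate: Entrant compares 8, 6, 7 and picks X; Incumbent would get 0.
- Aggressive: Entrant compares 1, 0, 6 and picks Z; Incumbent would get 4.
Maximizing over 3, 0, 4, Incumbent chooses Aggressive. Subgame-perfect outcome: (Aggressive, Z) with payoffs (4, 6).
Under simultaneous play:
Incumbent's best replies: X→Soft; Y→Moderate; Z→Moderate.
Entrant's best replies: Soft→X; Moderate→X; Aggressive→Z.
Only (Soft, X) has each player best-responding; Nash payoffs (3, 8).
Entrant earns 6 sequentially versus 8 at the Nash outcome: worse off.

worse off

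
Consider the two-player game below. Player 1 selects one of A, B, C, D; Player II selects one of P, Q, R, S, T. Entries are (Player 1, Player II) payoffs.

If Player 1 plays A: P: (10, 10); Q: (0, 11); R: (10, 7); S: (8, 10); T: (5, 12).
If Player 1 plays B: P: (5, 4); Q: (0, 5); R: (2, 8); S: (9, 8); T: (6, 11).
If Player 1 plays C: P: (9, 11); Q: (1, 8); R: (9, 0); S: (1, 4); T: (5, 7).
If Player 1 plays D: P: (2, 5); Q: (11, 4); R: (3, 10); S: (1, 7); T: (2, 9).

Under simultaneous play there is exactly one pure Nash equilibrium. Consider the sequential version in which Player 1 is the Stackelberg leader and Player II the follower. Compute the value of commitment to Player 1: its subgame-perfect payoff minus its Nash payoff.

3

Player II best-responds to each possible Player 1 move:
- A: BR = T, leader payoff 5.
- B: BR = T, leader payoff 6.
- C: BR = P, leader payoff 9.
- D: BR = R, leader payoff 3.
Player 1's induced payoffs are 5, 6, 9, 3, so Player 1 commits to C. Subgame-perfect outcome: (C, P) with payoffs (9, 11).
Now find the simultaneous Nash equilibrium.
Player 1's best replies: P→A; Q→D; R→A; S→B; T→B.
Player II's best replies: A→T; B→T; C→P; D→R.
The unique mutual best reply is (B, T), giving (6, 11).
Player 1's commitment gain: 9 − 6 = 3.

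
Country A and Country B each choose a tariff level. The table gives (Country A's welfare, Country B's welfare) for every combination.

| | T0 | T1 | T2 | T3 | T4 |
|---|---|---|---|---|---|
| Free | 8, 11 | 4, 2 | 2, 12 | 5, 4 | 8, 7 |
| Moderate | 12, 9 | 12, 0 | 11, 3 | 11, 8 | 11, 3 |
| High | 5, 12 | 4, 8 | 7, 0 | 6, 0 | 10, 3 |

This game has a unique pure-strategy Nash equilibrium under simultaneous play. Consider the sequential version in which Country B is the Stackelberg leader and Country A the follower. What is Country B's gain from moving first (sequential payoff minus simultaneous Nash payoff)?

Backward induction with Country B moving first.
- T0 → Country A plays Moderate (best of 8, 12, 5); Country B gets 9.
- T1 → Country A plays Moderate (best of 4, 12, 4); Country B gets 0.
- T2 → Country A plays Moderate (best of 2, 11, 7); Country B gets 3.
- T3 → Country A plays Moderate (best of 5, 11, 6); Country B gets 8.
- T4 → Country A plays Moderate (best of 8, 11, 10); Country B gets 3.
Maximizing over 9, 0, 3, 8, 3, Country B chooses T0. Subgame-perfect outcome: (Moderate, T0) with payoffs (12, 9).
Now find the simultaneous Nash equilibrium.
Country A's best replies: T0→Moderate; T1→Moderate; T2→Moderate; T3→Moderate; T4→Moderate.
Country B's best replies: Free→T2; Moderate→T0; High→T0.
The unique mutual best reply is (Moderate, T0), giving (12, 9).
Country B's commitment gain: 9 − 9 = 0.

0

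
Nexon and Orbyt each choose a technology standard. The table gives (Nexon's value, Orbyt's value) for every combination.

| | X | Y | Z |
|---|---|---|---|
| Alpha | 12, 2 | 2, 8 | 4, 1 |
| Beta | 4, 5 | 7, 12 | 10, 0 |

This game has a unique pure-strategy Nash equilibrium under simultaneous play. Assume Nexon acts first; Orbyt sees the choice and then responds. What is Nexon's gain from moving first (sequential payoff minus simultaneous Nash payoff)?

0

Backward induction with Nexon moving first.
- Alpha → Orbyt plays Y (best of 2, 8, 1); Nexon gets 2.
- Beta → Orbyt plays Y (best of 5, 12, 0); Nexon gets 7.
Maximizing over 2, 7, Nexon chooses Beta. Subgame-perfect outcome: (Beta, Y) with payoffs (7, 12).
Now find the simultaneous Nash equilibrium.
Nexon's best replies: X→Alpha; Y→Beta; Z→Beta.
Orbyt's best replies: Alpha→Y; Beta→Y.
The unique mutual best reply is (Beta, Y), giving (7, 12).
Nexon's commitment gain: 7 − 7 = 0.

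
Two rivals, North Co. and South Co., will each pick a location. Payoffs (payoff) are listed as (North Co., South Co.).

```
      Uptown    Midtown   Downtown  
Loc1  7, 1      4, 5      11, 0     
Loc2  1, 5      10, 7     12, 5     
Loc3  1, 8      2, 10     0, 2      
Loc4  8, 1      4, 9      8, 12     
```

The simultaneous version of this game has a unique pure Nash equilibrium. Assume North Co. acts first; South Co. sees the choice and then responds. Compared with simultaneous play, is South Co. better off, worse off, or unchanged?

unchanged

Work backward from South Co.'s decision.
- Loc1 → South Co. plays Midtown (best of 1, 5, 0); North Co. gets 4.
- Loc2 → South Co. plays Midtown (best of 5, 7, 5); North Co. gets 10.
- Loc3 → South Co. plays Midtown (best of 8, 10, 2); North Co. gets 2.
- Loc4 → South Co. plays Downtown (best of 1, 9, 12); North Co. gets 8.
North Co.'s induced payoffs are 4, 10, 2, 8, so North Co. commits to Loc2. Subgame-perfect outcome: (Loc2, Midtown) with payoffs (10, 7).
Under simultaneous play:
North Co.'s best replies: Uptown→Loc4; Midtown→Loc2; Downtown→Loc2.
South Co.'s best replies: Loc1→Midtown; Loc2→Midtown; Loc3→Midtown; Loc4→Downtown.
The unique mutual best reply is (Loc2, Midtown), giving (10, 7).
South Co. earns 7 sequentially versus 7 at the Nash outcome: unchanged.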